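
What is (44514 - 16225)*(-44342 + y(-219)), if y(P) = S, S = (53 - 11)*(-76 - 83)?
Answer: -1443304780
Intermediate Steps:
S = -6678 (S = 42*(-159) = -6678)
y(P) = -6678
(44514 - 16225)*(-44342 + y(-219)) = (44514 - 16225)*(-44342 - 6678) = 28289*(-51020) = -1443304780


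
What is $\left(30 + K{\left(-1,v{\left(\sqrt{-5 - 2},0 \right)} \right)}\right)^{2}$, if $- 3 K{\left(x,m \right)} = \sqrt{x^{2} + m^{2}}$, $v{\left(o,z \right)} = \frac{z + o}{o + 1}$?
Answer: $\frac{\left(90 - \sqrt{1 - \frac{7}{\left(1 + i \sqrt{7}\right)^{2}}}\right)^{2}}{9} \approx 874.07 - 4.3676 i$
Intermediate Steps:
$v{\left(o,z \right)} = \frac{o + z}{1 + o}$
$K{\left(x,m \right)} = - \frac{\sqrt{m^{2} + x^{2}}}{3}$ ($K{\left(x,m \right)} = - \frac{\sqrt{x^{2} + m^{2}}}{3} = - \frac{\sqrt{m^{2} + x^{2}}}{3}$)
$\left(30 + K{\left(-1,v{\left(\sqrt{-5 - 2},0 \right)} \right)}\right)^{2} = \left(30 - \frac{\sqrt{\left(\frac{\sqrt{-5 - 2} + 0}{1 + \sqrt{-5 - 2}}\right)^{2} + \left(-1\right)^{2}}}{3}\right)^{2} = \left(30 - \frac{\sqrt{\left(\frac{\sqrt{-7} + 0}{1 + \sqrt{-7}}\right)^{2} + 1}}{3}\right)^{2} = \left(30 - \frac{\sqrt{\left(\frac{i \sqrt{7} + 0}{1 + i \sqrt{7}}\right)^{2} + 1}}{3}\right)^{2} = \left(30 - \frac{\sqrt{\left(\frac{i \sqrt{7}}{1 + i \sqrt{7}}\right)^{2} + 1}}{3}\right)^{2} = \left(30 - \frac{\sqrt{- \frac{7}{\left(1 + i \sqrt{7}\right)^{2}} + 1}}{3}\right)^{2} = \left(30 - \frac{\sqrt{1 - \frac{7}{\left(1 + i \sqrt{7}\right)^{2}}}}{3}\right)^{2}$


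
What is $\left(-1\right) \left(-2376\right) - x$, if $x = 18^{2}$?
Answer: $2052$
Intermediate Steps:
$x = 324$
$\left(-1\right) \left(-2376\right) - x = \left(-1\right) \left(-2376\right) - 324 = 2376 - 324 = 2052$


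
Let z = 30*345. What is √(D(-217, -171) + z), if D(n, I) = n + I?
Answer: √9962 ≈ 99.810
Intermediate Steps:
D(n, I) = I + n
z = 10350
√(D(-217, -171) + z) = √((-171 - 217) + 10350) = √(-388 + 10350) = √9962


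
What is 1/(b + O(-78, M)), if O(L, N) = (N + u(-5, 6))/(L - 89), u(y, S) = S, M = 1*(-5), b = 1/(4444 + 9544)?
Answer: -2335996/13821 ≈ -169.02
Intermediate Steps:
b = 1/13988 ≈ 7.1490e-5
M = -5
O(L, N) = (6 + N)/(-89 + L) (O(L, N) = (N + 6)/(L - 89) = (6 + N)/(-89 + L))
1/(b + O(-78, M)) = 1/(1/13988 + (6 - 5)/(-89 - 78)) = 1/(1/13988 + 1/(-167)) = 1/(1/13988 - 1/167*1) = 1/(1/13988 - 1/167) = 1/(-13821/2335996) = -2335996/13821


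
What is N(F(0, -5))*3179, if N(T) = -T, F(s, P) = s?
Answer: 0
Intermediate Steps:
N(F(0, -5))*3179 = -1*0*3179 = 0*3179 = 0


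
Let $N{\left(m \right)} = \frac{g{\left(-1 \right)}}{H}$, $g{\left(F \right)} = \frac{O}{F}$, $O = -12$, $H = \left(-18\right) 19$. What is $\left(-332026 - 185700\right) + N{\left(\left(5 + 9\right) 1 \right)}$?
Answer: $- \frac{29510384}{57} \approx -5.1773 \cdot 10^{5}$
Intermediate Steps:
$H = -342$
$g{\left(F \right)} = - \frac{12}{F}$
$N{\left(m \right)} = - \frac{2}{57}$ ($N{\left(m \right)} = \frac{\left(-12\right) \frac{1}{-1}}{-342} = \left(-12\right) \left(-1\right) \left(- \frac{1}{342}\right) = 12 \left(- \frac{1}{342}\right) = - \frac{2}{57}$)
$\left(-332026 - 185700\right) + N{\left(\left(5 + 9\right) 1 \right)} = \left(-332026 - 185700\right) - \frac{2}{57} = -517726 - \frac{2}{57} = - \frac{29510384}{57}$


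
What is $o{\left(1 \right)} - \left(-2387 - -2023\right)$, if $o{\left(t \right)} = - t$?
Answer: $363$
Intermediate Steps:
$o{\left(1 \right)} - \left(-2387 - -2023\right) = \left(-1\right) 1 - \left(-2387 - -2023\right) = -1 - \left(-2387 + 2023\right) = -1 - -364 = -1 + 364 = 363$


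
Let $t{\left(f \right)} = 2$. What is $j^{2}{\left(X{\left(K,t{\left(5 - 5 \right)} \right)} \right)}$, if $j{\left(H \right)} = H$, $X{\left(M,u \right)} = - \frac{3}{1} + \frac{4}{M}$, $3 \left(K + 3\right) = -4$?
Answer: $\frac{2601}{169} \approx 15.391$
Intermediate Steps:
$K = - \frac{13}{3}$ ($K = -3 + \frac{1}{3} \left(-4\right) = -3 - \frac{4}{3} = - \frac{13}{3} \approx -4.3333$)
$X{\left(M,u \right)} = -3 + \frac{4}{M}$ ($X{\left(M,u \right)} = \left(-3\right) 1 + \frac{4}{M} = -3 + \frac{4}{M}$)
$j^{2}{\left(X{\left(K,t{\left(5 - 5 \right)} \right)} \right)} = \left(-3 + \frac{4}{- \frac{13}{3}}\right)^{2} = \left(-3 + 4 \left(- \frac{3}{13}\right)\right)^{2} = \left(-3 - \frac{12}{13}\right)^{2} = \left(- \frac{51}{13}\right)^{2} = \frac{2601}{169}$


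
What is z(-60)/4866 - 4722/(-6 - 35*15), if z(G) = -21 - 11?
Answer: 425190/47849 ≈ 8.8861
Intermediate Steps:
z(G) = -32
z(-60)/4866 - 4722/(-6 - 35*15) = -32/4866 - 4722/(-6 - 35*15) = -32*1/4866 - 4722/(-6 - 525) = -16/2433 - 4722/(-531) = -16/2433 - 4722*(-1/531) = -16/2433 + 1574/177 = 425190/47849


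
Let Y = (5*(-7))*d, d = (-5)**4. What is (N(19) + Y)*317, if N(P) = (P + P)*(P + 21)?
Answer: -6452535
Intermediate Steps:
d = 625
N(P) = 2*P*(21 + P) (N(P) = (2*P)*(21 + P) = 2*P*(21 + P))
Y = -21875 (Y = (5*(-7))*625 = -35*625 = -21875)
(N(19) + Y)*317 = (2*19*(21 + 19) - 21875)*317 = (2*19*40 - 21875)*317 = (1520 - 21875)*317 = -20355*317 = -6452535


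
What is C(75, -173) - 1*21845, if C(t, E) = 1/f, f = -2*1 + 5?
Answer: -65534/3 ≈ -21845.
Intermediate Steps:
f = 3 (f = -2 + 5 = 3)
C(t, E) = ⅓ (C(t, E) = 1/3 = ⅓)
C(75, -173) - 1*21845 = ⅓ - 1*21845 = ⅓ - 21845 = -65534/3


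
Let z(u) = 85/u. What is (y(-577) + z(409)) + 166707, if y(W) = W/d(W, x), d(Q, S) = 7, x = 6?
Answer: 477046743/2863 ≈ 1.6662e+5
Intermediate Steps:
y(W) = W/7
(y(-577) + z(409)) + 166707 = ((1/7)*(-577) + 85/409) + 166707 = (-577/7 + 85*(1/409)) + 166707 = (-577/7 + 85/409) + 166707 = -235398/2863 + 166707 = 477046743/2863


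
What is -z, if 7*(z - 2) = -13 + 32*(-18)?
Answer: 575/7 ≈ 82.143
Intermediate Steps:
z = -575/7 (z = 2 + (-13 + 32*(-18))/7 = 2 + (-13 - 576)/7 = 2 + (⅐)*(-589) = 2 - 589/7 = -575/7 ≈ -82.143)
-z = -1*(-575/7) = 575/7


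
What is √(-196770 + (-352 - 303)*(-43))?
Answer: I*√168605 ≈ 410.62*I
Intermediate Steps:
√(-196770 + (-352 - 303)*(-43)) = √(-196770 - 655*(-43)) = √(-196770 + 28165) = √(-168605) = I*√168605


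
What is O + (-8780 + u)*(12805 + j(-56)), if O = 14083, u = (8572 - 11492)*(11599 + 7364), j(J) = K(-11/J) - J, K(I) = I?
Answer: -9971675859833/14 ≈ -7.1226e+11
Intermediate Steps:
j(J) = -J - 11/J (j(J) = -11/J - J = -J - 11/J)
u = -55371960 (u = -2920*18963 = -55371960)
O + (-8780 + u)*(12805 + j(-56)) = 14083 + (-8780 - 55371960)*(12805 + (-1*(-56) - 11/(-56))) = 14083 - 55380740*(12805 + (56 - 11*(-1/56))) = 14083 - 55380740*(12805 + (56 + 11/56)) = 14083 - 55380740*(12805 + 3147/56) = 14083 - 55380740*720227/56 = 14083 - 9971676056995/14 = -9971675859833/14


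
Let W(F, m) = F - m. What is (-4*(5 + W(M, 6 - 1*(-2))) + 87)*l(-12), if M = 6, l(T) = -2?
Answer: -150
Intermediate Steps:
(-4*(5 + W(M, 6 - 1*(-2))) + 87)*l(-12) = (-4*(5 + (6 - (6 - 1*(-2)))) + 87)*(-2) = (-4*(5 + (6 - (6 + 2))) + 87)*(-2) = (-4*(5 + (6 - 1*8)) + 87)*(-2) = (-4*(5 + (6 - 8)) + 87)*(-2) = (-4*(5 - 2) + 87)*(-2) = (-4*3 + 87)*(-2) = (-12 + 87)*(-2) = 75*(-2) = -150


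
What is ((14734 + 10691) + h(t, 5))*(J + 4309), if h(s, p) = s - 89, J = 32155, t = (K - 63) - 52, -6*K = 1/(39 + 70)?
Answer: 300728325656/327 ≈ 9.1966e+8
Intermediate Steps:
K = -1/654 (K = -1/(6*(39 + 70)) = -⅙/109 = -⅙*1/109 = -1/654 ≈ -0.0015291)
t = -75211/654 (t = (-1/654 - 63) - 52 = -41203/654 - 52 = -75211/654 ≈ -115.00)
h(s, p) = -89 + s
((14734 + 10691) + h(t, 5))*(J + 4309) = ((14734 + 10691) + (-89 - 75211/654))*(32155 + 4309) = (25425 - 133417/654)*36464 = (16494533/654)*36464 = 300728325656/327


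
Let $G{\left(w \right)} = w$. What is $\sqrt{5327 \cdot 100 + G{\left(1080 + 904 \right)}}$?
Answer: $2 \sqrt{133671} \approx 731.22$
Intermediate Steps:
$\sqrt{5327 \cdot 100 + G{\left(1080 + 904 \right)}} = \sqrt{5327 \cdot 100 + \left(1080 + 904\right)} = \sqrt{532700 + 1984} = \sqrt{534684} = 2 \sqrt{133671}$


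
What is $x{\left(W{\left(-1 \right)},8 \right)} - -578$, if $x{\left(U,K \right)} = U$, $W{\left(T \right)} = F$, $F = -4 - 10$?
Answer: $564$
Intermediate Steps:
$F = -14$ ($F = -4 - 10 = -14$)
$W{\left(T \right)} = -14$
$x{\left(W{\left(-1 \right)},8 \right)} - -578 = -14 - -578 = -14 + 578 = 564$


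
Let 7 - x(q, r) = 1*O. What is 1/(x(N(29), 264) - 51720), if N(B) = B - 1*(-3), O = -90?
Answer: -1/51623 ≈ -1.9371e-5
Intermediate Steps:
N(B) = 3 + B (N(B) = B + 3 = 3 + B)
x(q, r) = 97 (x(q, r) = 7 - (-90) = 7 - 1*(-90) = 7 + 90 = 97)
1/(x(N(29), 264) - 51720) = 1/(97 - 51720) = 1/(-51623) = -1/51623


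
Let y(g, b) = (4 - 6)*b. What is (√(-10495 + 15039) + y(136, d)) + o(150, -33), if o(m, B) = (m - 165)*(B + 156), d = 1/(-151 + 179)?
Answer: -25831/14 + 8*√71 ≈ -1777.7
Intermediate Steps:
d = 1/28 ≈ 0.035714
o(m, B) = (-165 + m)*(156 + B)
y(g, b) = -2*b
(√(-10495 + 15039) + y(136, d)) + o(150, -33) = (√(-10495 + 15039) - 2*1/28) + (-25740 - 165*(-33) + 156*150 - 33*150) = (√4544 - 1/14) + (-25740 + 5445 + 23400 - 4950) = (8*√71 - 1/14) - 1845 = (-1/14 + 8*√71) - 1845 = -25831/14 + 8*√71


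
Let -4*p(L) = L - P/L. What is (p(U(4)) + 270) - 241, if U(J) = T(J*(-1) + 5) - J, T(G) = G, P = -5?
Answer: 181/6 ≈ 30.167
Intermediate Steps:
U(J) = 5 - 2*J (U(J) = (J*(-1) + 5) - J = (-J + 5) - J = (5 - J) - J = 5 - 2*J)
p(L) = -5/(4*L) - L/4 (p(L) = -(L - (-5)/L)/4 = -(L + 5/L)/4 = -5/(4*L) - L/4)
(p(U(4)) + 270) - 241 = ((-5 - (5 - 2*4)²)/(4*(5 - 2*4)) + 270) - 241 = ((-5 - (5 - 8)²)/(4*(5 - 8)) + 270) - 241 = ((¼)*(-5 - 1*(-3)²)/(-3) + 270) - 241 = ((¼)*(-⅓)*(-5 - 1*9) + 270) - 241 = ((¼)*(-⅓)*(-5 - 9) + 270) - 241 = ((¼)*(-⅓)*(-14) + 270) - 241 = (7/6 + 270) - 241 = 1627/6 - 241 = 181/6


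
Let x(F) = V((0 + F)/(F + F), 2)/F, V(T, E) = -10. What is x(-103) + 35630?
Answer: 3669900/103 ≈ 35630.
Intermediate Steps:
x(F) = -10/F
x(-103) + 35630 = -10/(-103) + 35630 = -10*(-1/103) + 35630 = 10/103 + 35630 = 3669900/103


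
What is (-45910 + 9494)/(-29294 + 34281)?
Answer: -36416/4987 ≈ -7.3022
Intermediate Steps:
(-45910 + 9494)/(-29294 + 34281) = -36416/4987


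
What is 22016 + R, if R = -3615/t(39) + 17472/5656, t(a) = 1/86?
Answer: -29175962/101 ≈ -2.8887e+5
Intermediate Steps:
t(a) = 1/86
R = -31399578/101 (R = -3615/1/86 + 17472/5656 = -3615*86 + 17472*(1/5656) = -310890 + 312/101 = -31399578/101 ≈ -3.1089e+5)
22016 + R = 22016 - 31399578/101 = -29175962/101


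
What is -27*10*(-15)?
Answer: 4050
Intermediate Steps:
-27*10*(-15) = -270*(-15) = 4050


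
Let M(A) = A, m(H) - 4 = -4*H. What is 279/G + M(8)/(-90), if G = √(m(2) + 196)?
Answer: -4/45 + 93*√3/8 ≈ 20.046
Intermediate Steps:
m(H) = 4 - 4*H
G = 8*√3 (G = √((4 - 4*2) + 196) = √((4 - 8) + 196) = √(-4 + 196) = √192 = 8*√3 ≈ 13.856)
279/G + M(8)/(-90) = 279/((8*√3)) + 8/(-90) = 279*(√3/24) + 8*(-1/90) = 93*√3/8 - 4/45 = -4/45 + 93*√3/8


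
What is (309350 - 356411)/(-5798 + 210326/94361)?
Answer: 4440723021/546894752 ≈ 8.1199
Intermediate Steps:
(309350 - 356411)/(-5798 + 210326/94361) = -47061/(-5798 + 210326*(1/94361)) = -47061/(-5798 + 210326/94361) = -47061/(-546894752/94361) = -47061*(-94361/546894752) = 4440723021/546894752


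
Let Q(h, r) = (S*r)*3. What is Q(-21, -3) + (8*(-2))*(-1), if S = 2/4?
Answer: 23/2 ≈ 11.500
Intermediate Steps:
S = 1/2 (S = 2*(1/4) = 1/2 ≈ 0.50000)
Q(h, r) = 3*r/2 (Q(h, r) = (r/2)*3 = 3*r/2)
Q(-21, -3) + (8*(-2))*(-1) = (3/2)*(-3) + (8*(-2))*(-1) = -9/2 - 16*(-1) = -9/2 + 16 = 23/2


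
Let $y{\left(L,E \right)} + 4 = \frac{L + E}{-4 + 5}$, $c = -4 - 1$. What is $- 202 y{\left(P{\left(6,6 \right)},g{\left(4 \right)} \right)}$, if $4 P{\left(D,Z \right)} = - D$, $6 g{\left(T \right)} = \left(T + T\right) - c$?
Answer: $\frac{2020}{3} \approx 673.33$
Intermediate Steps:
$c = -5$
$g{\left(T \right)} = \frac{5}{6} + \frac{T}{3}$ ($g{\left(T \right)} = \frac{\left(T + T\right) - -5}{6} = \frac{2 T + 5}{6} = \frac{5 + 2 T}{6} = \frac{5}{6} + \frac{T}{3}$)
$P{\left(D,Z \right)} = - \frac{D}{4}$ ($P{\left(D,Z \right)} = \frac{\left(-1\right) D}{4} = - \frac{D}{4}$)
$y{\left(L,E \right)} = -4 + E + L$ ($y{\left(L,E \right)} = -4 + \frac{L + E}{-4 + 5} = -4 + \frac{E + L}{1} = -4 + \left(E + L\right) 1 = -4 + \left(E + L\right) = -4 + E + L$)
$- 202 y{\left(P{\left(6,6 \right)},g{\left(4 \right)} \right)} = - 202 \left(-4 + \left(\frac{5}{6} + \frac{1}{3} \cdot 4\right) - \frac{3}{2}\right) = - 202 \left(-4 + \left(\frac{5}{6} + \frac{4}{3}\right) - \frac{3}{2}\right) = - 202 \left(-4 + \frac{13}{6} - \frac{3}{2}\right) = \left(-202\right) \left(- \frac{10}{3}\right) = \frac{2020}{3}$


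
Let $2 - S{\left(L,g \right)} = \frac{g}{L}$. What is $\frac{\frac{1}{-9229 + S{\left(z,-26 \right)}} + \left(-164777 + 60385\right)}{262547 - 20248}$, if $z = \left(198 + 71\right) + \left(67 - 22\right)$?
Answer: $- \frac{151224965549}{351000631174} \approx -0.43084$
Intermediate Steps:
$z = 314$ ($z = 269 + \left(67 - 22\right) = 269 + 45 = 314$)
$S{\left(L,g \right)} = 2 - \frac{g}{L}$
$\frac{\frac{1}{-9229 + S{\left(z,-26 \right)}} + \left(-164777 + 60385\right)}{262547 - 20248} = \frac{\frac{1}{-9229 + \left(2 - - \frac{26}{314}\right)} + \left(-164777 + 60385\right)}{262547 - 20248} = \frac{\frac{1}{-9229 + \left(2 - \left(-26\right) \frac{1}{314}\right)} - 104392}{242299} = \left(\frac{1}{-9229 + \left(2 + \frac{13}{157}\right)} - 104392\right) \frac{1}{242299} = \left(\frac{1}{-9229 + \frac{327}{157}} - 104392\right) \frac{1}{242299} = \left(\frac{1}{- \frac{1448626}{157}} - 104392\right) \frac{1}{242299} = \left(- \frac{157}{1448626} - 104392\right) \frac{1}{242299} = \left(- \frac{151224965549}{1448626}\right) \frac{1}{242299} = - \frac{151224965549}{351000631174}$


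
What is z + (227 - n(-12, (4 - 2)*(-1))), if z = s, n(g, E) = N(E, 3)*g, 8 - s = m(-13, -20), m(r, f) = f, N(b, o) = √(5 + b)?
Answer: 255 + 12*√3 ≈ 275.78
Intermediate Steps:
s = 28 (s = 8 - 1*(-20) = 8 + 20 = 28)
n(g, E) = g*√(5 + E) (n(g, E) = √(5 + E)*g = g*√(5 + E))
z = 28
z + (227 - n(-12, (4 - 2)*(-1))) = 28 + (227 - (-12)*√(5 + (4 - 2)*(-1))) = 28 + (227 - (-12)*√(5 + 2*(-1))) = 28 + (227 - (-12)*√(5 - 2)) = 28 + (227 - (-12)*√3) = 28 + (227 + 12*√3) = 255 + 12*√3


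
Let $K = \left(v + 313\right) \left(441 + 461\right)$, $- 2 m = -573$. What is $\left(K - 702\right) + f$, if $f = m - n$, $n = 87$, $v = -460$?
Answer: $- \frac{266193}{2} \approx -1.331 \cdot 10^{5}$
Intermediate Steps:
$m = \frac{573}{2}$ ($m = \left(- \frac{1}{2}\right) \left(-573\right) = \frac{573}{2} \approx 286.5$)
$K = -132594$ ($K = \left(-460 + 313\right) \left(441 + 461\right) = \left(-147\right) 902 = -132594$)
$f = \frac{399}{2}$ ($f = \frac{573}{2} - 87 = \frac{399}{2} \approx 199.5$)
$\left(K - 702\right) + f = \left(-132594 - 702\right) + \frac{399}{2} = -133296 + \frac{399}{2} = - \frac{266193}{2}$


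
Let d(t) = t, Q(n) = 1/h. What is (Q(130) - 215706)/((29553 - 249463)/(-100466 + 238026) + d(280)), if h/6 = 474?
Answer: -2109715980857/2722908879 ≈ -774.80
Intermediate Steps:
h = 2844 (h = 6*474 = 2844)
Q(n) = 1/2844
(Q(130) - 215706)/((29553 - 249463)/(-100466 + 238026) + d(280)) = (1/2844 - 215706)/((29553 - 249463)/(-100466 + 238026) + 280) = -613467863/(2844*(-219910/137560 + 280)) = -613467863/(2844*(-219910*1/137560 + 280)) = -613467863/(2844*(-21991/13756 + 280)) = -613467863/(2844*3829689/13756) = -613467863/2844*13756/3829689 = -2109715980857/2722908879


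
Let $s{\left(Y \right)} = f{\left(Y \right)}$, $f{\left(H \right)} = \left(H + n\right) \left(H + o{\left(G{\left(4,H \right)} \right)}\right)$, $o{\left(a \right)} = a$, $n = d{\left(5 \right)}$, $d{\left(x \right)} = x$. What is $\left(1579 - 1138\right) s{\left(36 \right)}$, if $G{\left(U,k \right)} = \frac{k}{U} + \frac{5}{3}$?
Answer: $843780$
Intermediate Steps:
$G{\left(U,k \right)} = \frac{5}{3} + \frac{k}{U}$ ($G{\left(U,k \right)} = \frac{k}{U} + 5 \cdot \frac{1}{3} = \frac{k}{U} + \frac{5}{3} = \frac{5}{3} + \frac{k}{U}$)
$n = 5$
$f{\left(H \right)} = \left(5 + H\right) \left(\frac{5}{3} + \frac{5 H}{4}\right)$ ($f{\left(H \right)} = \left(H + 5\right) \left(H + \left(\frac{5}{3} + \frac{H}{4}\right)\right) = \left(5 + H\right) \left(H + \left(\frac{5}{3} + H \frac{1}{4}\right)\right) = \left(5 + H\right) \left(H + \left(\frac{5}{3} + \frac{H}{4}\right)\right) = \left(5 + H\right) \left(\frac{5}{3} + \frac{5 H}{4}\right)$)
$s{\left(Y \right)} = \frac{25}{3} + \frac{5 Y^{2}}{4} + \frac{95 Y}{12}$
$\left(1579 - 1138\right) s{\left(36 \right)} = \left(1579 - 1138\right) \left(\frac{25}{3} + \frac{5 \cdot 36^{2}}{4} + \frac{95}{12} \cdot 36\right) = 441 \left(\frac{25}{3} + \frac{5}{4} \cdot 1296 + 285\right) = 441 \left(\frac{25}{3} + 1620 + 285\right) = 441 \cdot \frac{5740}{3} = 843780$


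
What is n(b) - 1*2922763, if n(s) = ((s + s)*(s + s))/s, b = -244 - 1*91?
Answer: -2924103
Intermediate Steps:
b = -335 (b = -244 - 91 = -335)
n(s) = 4*s (n(s) = ((2*s)*(2*s))/s = (4*s²)/s = 4*s)
n(b) - 1*2922763 = 4*(-335) - 1*2922763 = -1340 - 2922763 = -2924103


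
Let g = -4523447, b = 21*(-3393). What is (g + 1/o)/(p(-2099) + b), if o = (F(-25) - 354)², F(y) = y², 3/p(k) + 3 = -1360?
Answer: 226398710072369/3566215717161 ≈ 63.484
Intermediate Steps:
p(k) = -3/1363 (p(k) = 3/(-3 - 1360) = 3/(-1363) = 3*(-1/1363) = -3/1363)
b = -71253
o = 73441 (o = ((-25)² - 354)² = (625 - 354)² = 271² = 73441)
(g + 1/o)/(p(-2099) + b) = (-4523447 + 1/73441)/(-3/1363 - 71253) = (-4523447 + 1/73441)/(-97117842/1363) = -332206471126/73441*(-1363/97117842) = 226398710072369/3566215717161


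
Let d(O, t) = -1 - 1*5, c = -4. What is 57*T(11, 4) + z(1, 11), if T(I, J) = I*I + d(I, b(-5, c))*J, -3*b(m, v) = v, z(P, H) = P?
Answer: 5530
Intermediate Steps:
b(m, v) = -v/3
d(O, t) = -6 (d(O, t) = -1 - 5 = -6)
T(I, J) = I² - 6*J (T(I, J) = I*I - 6*J = I² - 6*J)
57*T(11, 4) + z(1, 11) = 57*(11² - 6*4) + 1 = 57*(121 - 24) + 1 = 57*97 + 1 = 5529 + 1 = 5530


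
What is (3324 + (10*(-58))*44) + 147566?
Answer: 125370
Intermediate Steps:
(3324 + (10*(-58))*44) + 147566 = (3324 - 580*44) + 147566 = (3324 - 25520) + 147566 = -22196 + 147566 = 125370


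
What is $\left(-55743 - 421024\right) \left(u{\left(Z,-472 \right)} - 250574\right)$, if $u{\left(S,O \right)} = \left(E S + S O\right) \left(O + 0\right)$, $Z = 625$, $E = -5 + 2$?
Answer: $-66687510460742$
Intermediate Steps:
$E = -3$
$u{\left(S,O \right)} = O \left(- 3 S + O S\right)$ ($u{\left(S,O \right)} = \left(- 3 S + S O\right) \left(O + 0\right) = \left(- 3 S + O S\right) O = O \left(- 3 S + O S\right)$)
$\left(-55743 - 421024\right) \left(u{\left(Z,-472 \right)} - 250574\right) = \left(-55743 - 421024\right) \left(\left(-472\right) 625 \left(-3 - 472\right) - 250574\right) = - 476767 \left(\left(-472\right) 625 \left(-475\right) - 250574\right) = - 476767 \left(140125000 - 250574\right) = \left(-476767\right) 139874426 = -66687510460742$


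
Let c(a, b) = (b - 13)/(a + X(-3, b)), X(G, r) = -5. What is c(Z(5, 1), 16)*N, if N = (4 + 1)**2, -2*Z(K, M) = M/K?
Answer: -250/17 ≈ -14.706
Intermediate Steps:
Z(K, M) = -M/(2*K)
c(a, b) = (-13 + b)/(-5 + a) (c(a, b) = (b - 13)/(a - 5) = (-13 + b)/(-5 + a))
N = 25 (N = 5**2 = 25)
c(Z(5, 1), 16)*N = ((-13 + 16)/(-5 - 1/2*1/5))*25 = (3/(-5 - 1/2*1*1/5))*25 = (3/(-5 - 1/10))*25 = (3/(-51/10))*25 = -10/51*3*25 = -10/17*25 = -250/17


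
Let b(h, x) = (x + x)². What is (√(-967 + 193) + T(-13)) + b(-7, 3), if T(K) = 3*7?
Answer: 57 + 3*I*√86 ≈ 57.0 + 27.821*I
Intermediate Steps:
T(K) = 21
b(h, x) = 4*x² (b(h, x) = (2*x)² = 4*x²)
(√(-967 + 193) + T(-13)) + b(-7, 3) = (√(-967 + 193) + 21) + 4*3² = (√(-774) + 21) + 4*9 = (3*I*√86 + 21) + 36 = (21 + 3*I*√86) + 36 = 57 + 3*I*√86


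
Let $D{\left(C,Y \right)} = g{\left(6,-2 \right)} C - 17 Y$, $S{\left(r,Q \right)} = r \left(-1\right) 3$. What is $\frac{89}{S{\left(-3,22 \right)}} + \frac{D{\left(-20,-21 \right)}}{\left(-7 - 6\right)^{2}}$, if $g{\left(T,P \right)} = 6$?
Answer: $\frac{17174}{1521} \approx 11.291$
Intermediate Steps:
$S{\left(r,Q \right)} = - 3 r$ ($S{\left(r,Q \right)} = - r 3 = - 3 r$)
$D{\left(C,Y \right)} = - 17 Y + 6 C$ ($D{\left(C,Y \right)} = 6 C - 17 Y = - 17 Y + 6 C$)
$\frac{89}{S{\left(-3,22 \right)}} + \frac{D{\left(-20,-21 \right)}}{\left(-7 - 6\right)^{2}} = \frac{89}{\left(-3\right) \left(-3\right)} + \frac{\left(-17\right) \left(-21\right) + 6 \left(-20\right)}{\left(-7 - 6\right)^{2}} = \frac{89}{9} + \frac{357 - 120}{\left(-13\right)^{2}} = 89 \cdot \frac{1}{9} + \frac{237}{169} = \frac{89}{9} + 237 \cdot \frac{1}{169} = \frac{89}{9} + \frac{237}{169} = \frac{17174}{1521}$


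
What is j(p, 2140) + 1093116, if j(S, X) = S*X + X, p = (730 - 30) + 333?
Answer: 3305876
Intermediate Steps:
p = 1033 (p = 700 + 333 = 1033)
j(S, X) = X + S*X
j(p, 2140) + 1093116 = 2140*(1 + 1033) + 1093116 = 2140*1034 + 1093116 = 2212760 + 1093116 = 3305876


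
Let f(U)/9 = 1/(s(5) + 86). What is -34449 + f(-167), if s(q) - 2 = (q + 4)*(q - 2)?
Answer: -3961626/115 ≈ -34449.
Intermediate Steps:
s(q) = 2 + (-2 + q)*(4 + q) (s(q) = 2 + (q + 4)*(q - 2) = 2 + (4 + q)*(-2 + q) = 2 + (-2 + q)*(4 + q))
f(U) = 9/115 (f(U) = 9/((-6 + 5² + 2*5) + 86) = 9/((-6 + 25 + 10) + 86) = 9/(29 + 86) = 9/115)
-34449 + f(-167) = -34449 + 9/115 = -3961626/115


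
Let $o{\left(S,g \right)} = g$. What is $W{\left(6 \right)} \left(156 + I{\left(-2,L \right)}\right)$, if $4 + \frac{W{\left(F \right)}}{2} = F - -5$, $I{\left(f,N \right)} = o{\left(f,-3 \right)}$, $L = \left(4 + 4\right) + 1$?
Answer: $2142$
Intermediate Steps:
$L = 9$ ($L = 8 + 1 = 9$)
$I{\left(f,N \right)} = -3$
$W{\left(F \right)} = 2 + 2 F$ ($W{\left(F \right)} = -8 + 2 \left(F - -5\right) = -8 + 2 \left(F + 5\right) = -8 + 2 \left(5 + F\right) = -8 + \left(10 + 2 F\right) = 2 + 2 F$)
$W{\left(6 \right)} \left(156 + I{\left(-2,L \right)}\right) = \left(2 + 2 \cdot 6\right) \left(156 - 3\right) = \left(2 + 12\right) 153 = 14 \cdot 153 = 2142$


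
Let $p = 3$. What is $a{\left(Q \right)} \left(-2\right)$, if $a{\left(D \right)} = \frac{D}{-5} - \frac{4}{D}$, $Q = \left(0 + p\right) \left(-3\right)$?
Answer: $- \frac{202}{45} \approx -4.4889$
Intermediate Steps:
$Q = -9$ ($Q = \left(0 + 3\right) \left(-3\right) = 3 \left(-3\right) = -9$)
$a{\left(D \right)} = - \frac{4}{D} - \frac{D}{5}$ ($a{\left(D \right)} = D \left(- \frac{1}{5}\right) - \frac{4}{D} = - \frac{D}{5} - \frac{4}{D} = - \frac{4}{D} - \frac{D}{5}$)
$a{\left(Q \right)} \left(-2\right) = \left(- \frac{4}{-9} - - \frac{9}{5}\right) \left(-2\right) = \left(\left(-4\right) \left(- \frac{1}{9}\right) + \frac{9}{5}\right) \left(-2\right) = \left(\frac{4}{9} + \frac{9}{5}\right) \left(-2\right) = \frac{101}{45} \left(-2\right) = - \frac{202}{45}$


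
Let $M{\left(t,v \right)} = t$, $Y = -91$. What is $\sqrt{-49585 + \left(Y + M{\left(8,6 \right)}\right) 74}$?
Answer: $i \sqrt{55727} \approx 236.07 i$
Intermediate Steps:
$\sqrt{-49585 + \left(Y + M{\left(8,6 \right)}\right) 74} = \sqrt{-49585 + \left(-91 + 8\right) 74} = \sqrt{-49585 - 6142} = \sqrt{-55727} = i \sqrt{55727}$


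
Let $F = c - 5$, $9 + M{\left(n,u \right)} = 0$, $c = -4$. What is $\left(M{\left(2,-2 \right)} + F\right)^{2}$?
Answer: $324$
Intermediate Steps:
$M{\left(n,u \right)} = -9$ ($M{\left(n,u \right)} = -9 + 0 = -9$)
$F = -9$ ($F = -4 - 5 = -9$)
$\left(M{\left(2,-2 \right)} + F\right)^{2} = \left(-9 - 9\right)^{2} = \left(-18\right)^{2} = 324$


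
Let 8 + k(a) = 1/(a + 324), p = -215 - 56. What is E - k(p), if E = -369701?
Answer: -19593730/53 ≈ -3.6969e+5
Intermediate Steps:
p = -271
k(a) = -8 + 1/(324 + a) (k(a) = -8 + 1/(a + 324) = -8 + 1/(324 + a))
E - k(p) = -369701 - (-2591 - 8*(-271))/(324 - 271) = -369701 - (-2591 + 2168)/53 = -369701 - (-423)/53 = -369701 - 1*(-423/53) = -369701 + 423/53 = -19593730/53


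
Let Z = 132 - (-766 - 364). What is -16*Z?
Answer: -20192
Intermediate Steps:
Z = 1262 (Z = 132 - 1*(-1130) = 132 + 1130 = 1262)
-16*Z = -16*1262 = -20192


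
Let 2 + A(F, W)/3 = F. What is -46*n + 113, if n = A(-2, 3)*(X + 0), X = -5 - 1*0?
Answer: -2647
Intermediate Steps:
A(F, W) = -6 + 3*F
X = -5 (X = -5 + 0 = -5)
n = 60 (n = (-6 + 3*(-2))*(-5 + 0) = (-6 - 6)*(-5) = -12*(-5) = 60)
-46*n + 113 = -46*60 + 113 = -2760 + 113 = -2647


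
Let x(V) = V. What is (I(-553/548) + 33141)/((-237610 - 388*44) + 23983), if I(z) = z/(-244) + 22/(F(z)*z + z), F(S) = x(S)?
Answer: -13136076063781/85292576262320 ≈ -0.15401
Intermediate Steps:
F(S) = S
I(z) = 22/(z + z²) - z/244 (I(z) = z/(-244) + 22/(z*z + z) = z*(-1/244) + 22/(z² + z) = -z/244 + 22/(z + z²) = 22/(z + z²) - z/244)
(I(-553/548) + 33141)/((-237610 - 388*44) + 23983) = ((5368 - (-553/548)² - (-553/548)³)/(244*((-553/548))*(1 - 553/548)) + 33141)/((-237610 - 388*44) + 23983) = ((5368 - (-553*1/548)² - (-553*1/548)³)/(244*((-553*1/548))*(1 - 553*1/548)) + 33141)/((-237610 - 17072) + 23983) = ((5368 - (-553/548)² - (-553/548)³)/(244*(-553/548)*(1 - 553/548)) + 33141)/(-254682 + 23983) = ((1/244)*(-548/553)*(5368 - 1*305809/300304 - 1*(-169112377/164566592))/(-5/548) + 33141)/(-230699) = ((1/244)*(-548/553)*(-548/5)*(5368 - 305809/300304 + 169112377/164566592) + 33141)*(-1/230699) = ((1/244)*(-548/553)*(-548/5)*(883394994901/164566592) + 33141)*(-1/230699) = (883394994901/369713680 + 33141)*(-1/230699) = (13136076063781/369713680)*(-1/230699) = -13136076063781/85292576262320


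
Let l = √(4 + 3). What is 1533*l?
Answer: 1533*√7 ≈ 4055.9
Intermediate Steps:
l = √7 ≈ 2.6458
1533*l = 1533*√7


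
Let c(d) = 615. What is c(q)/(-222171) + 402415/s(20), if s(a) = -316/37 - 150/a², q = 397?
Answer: -678560634375/15033571 ≈ -45136.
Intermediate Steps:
s(a) = -316/37 - 150/a² (s(a) = -316*1/37 - 150/a² = -316/37 - 150/a²)
c(q)/(-222171) + 402415/s(20) = 615/(-222171) + 402415/(-316/37 - 150/20²) = 615*(-1/222171) + 402415/(-316/37 - 150*1/400) = -205/74057 + 402415/(-316/37 - 3/8) = -205/74057 + 402415/(-2639/296) = -205/74057 + 402415*(-296/2639) = -205/74057 - 9162680/203 = -678560634375/15033571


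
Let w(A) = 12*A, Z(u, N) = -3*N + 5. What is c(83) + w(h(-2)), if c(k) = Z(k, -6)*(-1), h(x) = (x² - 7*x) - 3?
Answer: 157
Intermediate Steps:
Z(u, N) = 5 - 3*N
h(x) = -3 + x² - 7*x
c(k) = -23 (c(k) = (5 - 3*(-6))*(-1) = (5 + 18)*(-1) = 23*(-1) = -23)
c(83) + w(h(-2)) = -23 + 12*(-3 + (-2)² - 7*(-2)) = -23 + 12*(-3 + 4 + 14) = -23 + 12*15 = -23 + 180 = 157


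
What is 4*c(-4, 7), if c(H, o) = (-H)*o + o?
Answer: 140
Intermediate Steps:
c(H, o) = o - H*o (c(H, o) = -H*o + o = o - H*o)
4*c(-4, 7) = 4*(7*(1 - 1*(-4))) = 4*(7*(1 + 4)) = 4*(7*5) = 4*35 = 140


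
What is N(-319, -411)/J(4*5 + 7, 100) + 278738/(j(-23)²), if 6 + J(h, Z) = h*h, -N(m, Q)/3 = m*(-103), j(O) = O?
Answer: 49794505/127489 ≈ 390.58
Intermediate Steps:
N(m, Q) = 309*m (N(m, Q) = -3*m*(-103) = -(-309)*m = 309*m)
J(h, Z) = -6 + h² (J(h, Z) = -6 + h*h = -6 + h²)
N(-319, -411)/J(4*5 + 7, 100) + 278738/(j(-23)²) = (309*(-319))/(-6 + (4*5 + 7)²) + 278738/((-23)²) = -98571/(-6 + (20 + 7)²) + 278738/529 = -98571/(-6 + 27²) + 278738*(1/529) = -98571/(-6 + 729) + 278738/529 = -98571/723 + 278738/529 = -98571*1/723 + 278738/529 = -32857/241 + 278738/529 = 49794505/127489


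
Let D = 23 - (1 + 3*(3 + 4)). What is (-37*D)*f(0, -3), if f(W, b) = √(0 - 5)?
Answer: -37*I*√5 ≈ -82.734*I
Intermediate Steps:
f(W, b) = I*√5 (f(W, b) = √(-5) = I*√5)
D = 1 (D = 23 - (1 + 3*7) = 23 - (1 + 21) = 23 - 22 = 1)
(-37*D)*f(0, -3) = (-37*1)*(I*√5) = -37*I*√5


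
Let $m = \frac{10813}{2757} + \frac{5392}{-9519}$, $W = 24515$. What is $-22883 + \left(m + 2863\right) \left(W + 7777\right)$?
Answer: $\frac{269838062701895}{2915987} \approx 9.2537 \cdot 10^{7}$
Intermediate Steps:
$m = \frac{29354401}{8747961}$ ($m = 10813 \cdot \frac{1}{2757} + 5392 \left(- \frac{1}{9519}\right) = \frac{10813}{2757} - \frac{5392}{9519} = \frac{29354401}{8747961} \approx 3.3556$)
$-22883 + \left(m + 2863\right) \left(W + 7777\right) = -22883 + \left(\frac{29354401}{8747961} + 2863\right) \left(24515 + 7777\right) = -22883 + \frac{25074766744}{8747961} \cdot 32292 = -22883 + \frac{269904789232416}{2915987} = \frac{269838062701895}{2915987}$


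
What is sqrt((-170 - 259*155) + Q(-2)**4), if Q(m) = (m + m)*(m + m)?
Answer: sqrt(25221) ≈ 158.81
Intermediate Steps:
Q(m) = 4*m**2 (Q(m) = (2*m)*(2*m) = 4*m**2)
sqrt((-170 - 259*155) + Q(-2)**4) = sqrt((-170 - 259*155) + (4*(-2)**2)**4) = sqrt((-170 - 40145) + (4*4)**4) = sqrt(-40315 + 16**4) = sqrt(-40315 + 65536) = sqrt(25221)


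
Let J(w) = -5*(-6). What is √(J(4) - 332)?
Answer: I*√302 ≈ 17.378*I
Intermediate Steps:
J(w) = 30
√(J(4) - 332) = √(30 - 332) = √(-302) = I*√302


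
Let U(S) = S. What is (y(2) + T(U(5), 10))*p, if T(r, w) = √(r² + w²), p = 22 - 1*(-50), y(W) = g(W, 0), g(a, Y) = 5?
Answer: 360 + 360*√5 ≈ 1165.0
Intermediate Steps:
y(W) = 5
p = 72 (p = 22 + 50 = 72)
(y(2) + T(U(5), 10))*p = (5 + √(5² + 10²))*72 = (5 + √(25 + 100))*72 = (5 + √125)*72 = (5 + 5*√5)*72 = 360 + 360*√5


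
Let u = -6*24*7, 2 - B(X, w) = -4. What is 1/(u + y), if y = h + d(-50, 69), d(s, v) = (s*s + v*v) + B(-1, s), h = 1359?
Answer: 1/7618 ≈ 0.00013127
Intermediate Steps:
B(X, w) = 6 (B(X, w) = 2 - 1*(-4) = 2 + 4 = 6)
d(s, v) = 6 + s² + v² (d(s, v) = (s*s + v*v) + 6 = (s² + v²) + 6 = 6 + s² + v²)
y = 8626 (y = 1359 + (6 + (-50)² + 69²) = 1359 + (6 + 2500 + 4761) = 1359 + 7267 = 8626)
u = -1008 (u = -144*7 = -1008)
1/(u + y) = 1/(-1008 + 8626) = 1/7618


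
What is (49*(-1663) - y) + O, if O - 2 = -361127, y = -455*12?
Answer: -437152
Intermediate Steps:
y = -5460
O = -361125 (O = 2 - 361127 = -361125)
(49*(-1663) - y) + O = (49*(-1663) - 1*(-5460)) - 361125 = (-81487 + 5460) - 361125 = -76027 - 361125 = -437152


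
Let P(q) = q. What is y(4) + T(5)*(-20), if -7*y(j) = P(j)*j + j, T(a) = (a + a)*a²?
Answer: -35020/7 ≈ -5002.9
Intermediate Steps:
T(a) = 2*a³ (T(a) = (2*a)*a² = 2*a³)
y(j) = -j/7 - j²/7 (y(j) = -(j*j + j)/7 = -(j² + j)/7 = -(j + j²)/7 = -j/7 - j²/7)
y(4) + T(5)*(-20) = -⅐*4*(1 + 4) + (2*5³)*(-20) = -⅐*4*5 + (2*125)*(-20) = -20/7 + 250*(-20) = -20/7 - 5000 = -35020/7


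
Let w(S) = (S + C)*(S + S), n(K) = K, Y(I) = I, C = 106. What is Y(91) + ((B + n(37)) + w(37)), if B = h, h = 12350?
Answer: 23060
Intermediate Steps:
B = 12350
w(S) = 2*S*(106 + S) (w(S) = (S + 106)*(S + S) = (106 + S)*(2*S) = 2*S*(106 + S))
Y(91) + ((B + n(37)) + w(37)) = 91 + ((12350 + 37) + 2*37*(106 + 37)) = 91 + (12387 + 2*37*143) = 91 + (12387 + 10582) = 91 + 22969 = 23060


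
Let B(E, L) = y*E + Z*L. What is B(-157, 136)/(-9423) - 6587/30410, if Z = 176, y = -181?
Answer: -61263853/10613090 ≈ -5.7725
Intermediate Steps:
B(E, L) = -181*E + 176*L
B(-157, 136)/(-9423) - 6587/30410 = (-181*(-157) + 176*136)/(-9423) - 6587/30410 = (28417 + 23936)*(-1/9423) - 6587*1/30410 = 52353*(-1/9423) - 6587/30410 = -1939/349 - 6587/30410 = -61263853/10613090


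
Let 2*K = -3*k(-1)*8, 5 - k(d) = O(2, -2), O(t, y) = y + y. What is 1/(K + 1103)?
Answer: 1/995 ≈ 0.0010050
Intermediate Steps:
O(t, y) = 2*y
k(d) = 9 (k(d) = 5 - 2*(-2) = 5 - 1*(-4) = 5 + 4 = 9)
K = -108 (K = (-3*9*8)/2 = (-27*8)/2 = (1/2)*(-216) = -108)
1/(K + 1103) = 1/(-108 + 1103) = 1/995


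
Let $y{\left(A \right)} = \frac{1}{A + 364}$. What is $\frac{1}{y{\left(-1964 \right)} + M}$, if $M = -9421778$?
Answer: $- \frac{1600}{15074844801} \approx -1.0614 \cdot 10^{-7}$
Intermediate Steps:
$y{\left(A \right)} = \frac{1}{364 + A}$
$\frac{1}{y{\left(-1964 \right)} + M} = \frac{1}{\frac{1}{364 - 1964} - 9421778} = \frac{1}{\frac{1}{-1600} - 9421778} = \frac{1}{- \frac{1}{1600} - 9421778} = \frac{1}{- \frac{15074844801}{1600}} = - \frac{1600}{15074844801}$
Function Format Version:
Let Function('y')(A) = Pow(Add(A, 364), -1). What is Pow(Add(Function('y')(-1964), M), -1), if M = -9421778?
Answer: Rational(-1600, 15074844801) ≈ -1.0614e-7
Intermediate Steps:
Function('y')(A) = Pow(Add(364, A), -1)
Pow(Add(Function('y')(-1964), M), -1) = Pow(Add(Pow(Add(364, -1964), -1), -9421778), -1) = Pow(Add(Pow(-1600, -1), -9421778), -1) = Pow(Add(Rational(-1, 1600), -9421778), -1) = Pow(Rational(-15074844801, 1600), -1) = Rational(-1600, 15074844801)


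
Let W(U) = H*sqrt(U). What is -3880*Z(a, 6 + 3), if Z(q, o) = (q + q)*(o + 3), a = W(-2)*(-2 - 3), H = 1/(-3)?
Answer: -155200*I*sqrt(2) ≈ -2.1949e+5*I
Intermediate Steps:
H = -1/3 ≈ -0.33333
W(U) = -sqrt(U)/3
a = 5*I*sqrt(2)/3 (a = (-I*sqrt(2)/3)*(-2 - 3) = -I*sqrt(2)/3*(-5) = 5*I*sqrt(2)/3 ≈ 2.357*I)
Z(q, o) = 2*q*(3 + o) (Z(q, o) = (2*q)*(3 + o) = 2*q*(3 + o))
-3880*Z(a, 6 + 3) = -7760*5*I*sqrt(2)/3*(3 + (6 + 3)) = -7760*5*I*sqrt(2)/3*(3 + 9) = -7760*5*I*sqrt(2)/3*12 = -155200*I*sqrt(2)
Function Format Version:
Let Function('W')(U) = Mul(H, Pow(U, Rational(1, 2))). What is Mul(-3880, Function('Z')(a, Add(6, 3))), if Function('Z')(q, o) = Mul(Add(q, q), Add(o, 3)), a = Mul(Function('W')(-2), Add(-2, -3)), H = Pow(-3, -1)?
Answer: Mul(-155200, I, Pow(2, Rational(1, 2))) ≈ Mul(-2.1949e+5, I)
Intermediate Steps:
H = Rational(-1, 3) ≈ -0.33333
Function('W')(U) = Mul(Rational(-1, 3), Pow(U, Rational(1, 2)))
a = Mul(Rational(5, 3), I, Pow(2, Rational(1, 2))) (a = Mul(Mul(Rational(-1, 3), Pow(-2, Rational(1, 2))), Add(-2, -3)) = Mul(Mul(Rational(-1, 3), Mul(I, Pow(2, Rational(1, 2)))), -5) = Mul(Mul(Rational(-1, 3), I, Pow(2, Rational(1, 2))), -5) = Mul(Rational(5, 3), I, Pow(2, Rational(1, 2))) ≈ Mul(2.3570, I))
Function('Z')(q, o) = Mul(2, q, Add(3, o)) (Function('Z')(q, o) = Mul(Mul(2, q), Add(3, o)) = Mul(2, q, Add(3, o)))
Mul(-3880, Function('Z')(a, Add(6, 3))) = Mul(-3880, Mul(2, Mul(Rational(5, 3), I, Pow(2, Rational(1, 2))), Add(3, Add(6, 3)))) = Mul(-3880, Mul(2, Mul(Rational(5, 3), I, Pow(2, Rational(1, 2))), Add(3, 9))) = Mul(-3880, Mul(2, Mul(Rational(5, 3), I, Pow(2, Rational(1, 2))), 12)) = Mul(-3880, Mul(40, I, Pow(2, Rational(1, 2)))) = Mul(-155200, I, Pow(2, Rational(1, 2)))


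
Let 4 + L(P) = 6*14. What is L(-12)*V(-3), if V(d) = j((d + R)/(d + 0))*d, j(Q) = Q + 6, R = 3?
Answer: -1440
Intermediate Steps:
j(Q) = 6 + Q
L(P) = 80 (L(P) = -4 + 6*14 = -4 + 84 = 80)
V(d) = d*(6 + (3 + d)/d) (V(d) = (6 + (d + 3)/(d + 0))*d = (6 + (3 + d)/d)*d = d*(6 + (3 + d)/d))
L(-12)*V(-3) = 80*(3 + 7*(-3)) = 80*(3 - 21) = 80*(-18) = -1440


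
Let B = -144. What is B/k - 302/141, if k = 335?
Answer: -121474/47235 ≈ -2.5717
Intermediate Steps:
B/k - 302/141 = -144/335 - 302/141 = -121474/47235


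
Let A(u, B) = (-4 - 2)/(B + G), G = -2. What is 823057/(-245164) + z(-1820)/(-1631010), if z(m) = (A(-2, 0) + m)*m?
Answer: -215315683573/39986493564 ≈ -5.3847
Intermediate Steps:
A(u, B) = -6/(-2 + B) (A(u, B) = (-4 - 2)/(B - 2) = -6/(-2 + B))
z(m) = m*(3 + m) (z(m) = (-6/(-2 + 0) + m)*m = (-6/(-2) + m)*m = (-6*(-½) + m)*m = (3 + m)*m = m*(3 + m))
823057/(-245164) + z(-1820)/(-1631010) = 823057/(-245164) - 1820*(3 - 1820)/(-1631010) = 823057*(-1/245164) - 1820*(-1817)*(-1/1631010) = -823057/245164 + 3306940*(-1/1631010) = -823057/245164 - 330694/163101 = -215315683573/39986493564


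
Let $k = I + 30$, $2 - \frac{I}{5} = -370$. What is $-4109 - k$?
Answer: $-5999$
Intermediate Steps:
$I = 1860$ ($I = 10 - -1850 = 10 + 1850 = 1860$)
$k = 1890$ ($k = 1860 + 30 = 1890$)
$-4109 - k = -4109 - 1890 = -5999$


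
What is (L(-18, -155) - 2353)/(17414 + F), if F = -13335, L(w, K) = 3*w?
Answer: -2407/4079 ≈ -0.59010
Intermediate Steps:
(L(-18, -155) - 2353)/(17414 + F) = (3*(-18) - 2353)/(17414 - 13335) = (-54 - 2353)/4079 = -2407*1/4079 = -2407/4079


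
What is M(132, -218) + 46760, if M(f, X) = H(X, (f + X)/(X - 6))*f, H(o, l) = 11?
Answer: 48212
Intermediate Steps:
M(f, X) = 11*f
M(132, -218) + 46760 = 11*132 + 46760 = 1452 + 46760 = 48212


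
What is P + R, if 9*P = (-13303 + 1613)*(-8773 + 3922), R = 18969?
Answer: 6319879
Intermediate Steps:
P = 6300910 (P = ((-13303 + 1613)*(-8773 + 3922))/9 = (-11690*(-4851))/9 = (⅑)*56708190 = 6300910)
P + R = 6300910 + 18969 = 6319879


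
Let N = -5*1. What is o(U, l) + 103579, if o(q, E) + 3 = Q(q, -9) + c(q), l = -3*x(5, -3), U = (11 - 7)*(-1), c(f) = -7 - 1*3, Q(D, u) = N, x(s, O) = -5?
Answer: 103561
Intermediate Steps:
N = -5
Q(D, u) = -5
c(f) = -10 (c(f) = -7 - 3 = -10)
U = -4 (U = 4*(-1) = -4)
l = 15 (l = -3*(-5) = 15)
o(q, E) = -18 (o(q, E) = -3 + (-5 - 10) = -3 - 15 = -18)
o(U, l) + 103579 = -18 + 103579 = 103561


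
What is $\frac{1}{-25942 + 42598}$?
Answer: $\frac{1}{16656} \approx 6.0038 \cdot 10^{-5}$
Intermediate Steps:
$\frac{1}{-25942 + 42598} = \frac{1}{16656}$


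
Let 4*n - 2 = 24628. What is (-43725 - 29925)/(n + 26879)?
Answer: -147300/66073 ≈ -2.2294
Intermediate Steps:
n = 12315/2 (n = ½ + (¼)*24628 = ½ + 6157 = 12315/2 ≈ 6157.5)
(-43725 - 29925)/(n + 26879) = (-43725 - 29925)/(12315/2 + 26879) = -73650/66073/2 = -73650*2/66073 = -147300/66073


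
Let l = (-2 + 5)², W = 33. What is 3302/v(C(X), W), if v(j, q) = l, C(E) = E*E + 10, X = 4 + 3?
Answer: 3302/9 ≈ 366.89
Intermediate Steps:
X = 7
C(E) = 10 + E² (C(E) = E² + 10 = 10 + E²)
l = 9 (l = 3² = 9)
v(j, q) = 9
3302/v(C(X), W) = 3302/9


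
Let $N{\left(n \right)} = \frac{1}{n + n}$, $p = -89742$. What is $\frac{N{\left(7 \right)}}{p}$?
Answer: $- \frac{1}{1256388} \approx -7.9593 \cdot 10^{-7}$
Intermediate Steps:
$N{\left(n \right)} = \frac{1}{2 n}$
$\frac{N{\left(7 \right)}}{p} = \frac{\frac{1}{2} \cdot \frac{1}{7}}{-89742} = \frac{1}{2} \cdot \frac{1}{7} \left(- \frac{1}{89742}\right) = \frac{1}{14} \left(- \frac{1}{89742}\right) = - \frac{1}{1256388}$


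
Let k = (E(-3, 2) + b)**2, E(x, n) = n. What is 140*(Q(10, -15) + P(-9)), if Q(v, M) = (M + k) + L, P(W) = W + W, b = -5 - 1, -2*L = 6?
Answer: -2800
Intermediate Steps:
L = -3 (L = -1/2*6 = -3)
b = -6
P(W) = 2*W
k = 16 (k = (2 - 6)**2 = (-4)**2 = 16)
Q(v, M) = 13 + M (Q(v, M) = (M + 16) - 3 = (16 + M) - 3 = 13 + M)
140*(Q(10, -15) + P(-9)) = 140*((13 - 15) + 2*(-9)) = 140*(-2 - 18) = 140*(-20) = -2800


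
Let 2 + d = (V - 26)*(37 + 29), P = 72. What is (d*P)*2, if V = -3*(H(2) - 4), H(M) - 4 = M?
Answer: -304416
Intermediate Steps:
H(M) = 4 + M
V = -6 (V = -3*((4 + 2) - 4) = -3*(6 - 4) = -3*2 = -6)
d = -2114 (d = -2 + (-6 - 26)*(37 + 29) = -2 - 32*66 = -2 - 2112 = -2114)
(d*P)*2 = -2114*72*2 = -152208*2 = -304416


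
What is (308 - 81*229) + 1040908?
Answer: 1022667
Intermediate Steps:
(308 - 81*229) + 1040908 = (308 - 18549) + 1040908 = -18241 + 1040908 = 1022667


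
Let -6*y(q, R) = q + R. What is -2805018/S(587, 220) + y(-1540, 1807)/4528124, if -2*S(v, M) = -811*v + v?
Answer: -8467653270293/717662372760 ≈ -11.799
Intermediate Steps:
S(v, M) = 405*v (S(v, M) = -(-811*v + v)/2 = -(-405)*v = 405*v)
y(q, R) = -R/6 - q/6 (y(q, R) = -(q + R)/6 = -(R + q)/6 = -R/6 - q/6)
-2805018/S(587, 220) + y(-1540, 1807)/4528124 = -2805018/(405*587) + (-1/6*1807 - 1/6*(-1540))/4528124 = -2805018/237735 + (-1807/6 + 770/3)*(1/4528124) = -2805018*1/237735 - 89/2*1/4528124 = -935006/79245 - 89/9056248 = -8467653270293/717662372760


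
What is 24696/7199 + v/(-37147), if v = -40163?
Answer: 1206515749/267421253 ≈ 4.5117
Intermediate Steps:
24696/7199 + v/(-37147) = 24696/7199 - 40163/(-37147) = 24696*(1/7199) - 40163*(-1/37147) = 24696/7199 + 40163/37147 = 1206515749/267421253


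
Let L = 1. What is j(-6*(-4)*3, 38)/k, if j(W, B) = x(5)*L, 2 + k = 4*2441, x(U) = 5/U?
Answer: 1/9762 ≈ 0.00010244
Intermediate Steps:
k = 9762 (k = -2 + 4*2441 = -2 + 9764 = 9762)
j(W, B) = 1 (j(W, B) = (5/5)*1 = (5*(⅕))*1 = 1*1 = 1)
j(-6*(-4)*3, 38)/k = 1/9762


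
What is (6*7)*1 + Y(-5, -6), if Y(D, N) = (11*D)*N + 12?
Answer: 384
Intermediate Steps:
Y(D, N) = 12 + 11*D*N (Y(D, N) = 11*D*N + 12 = 12 + 11*D*N)
(6*7)*1 + Y(-5, -6) = (6*7)*1 + (12 + 11*(-5)*(-6)) = 42*1 + (12 + 330) = 42 + 342 = 384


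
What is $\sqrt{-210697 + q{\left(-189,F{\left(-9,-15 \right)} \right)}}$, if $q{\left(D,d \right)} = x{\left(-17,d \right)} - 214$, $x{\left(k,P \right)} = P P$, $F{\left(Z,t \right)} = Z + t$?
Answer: $i \sqrt{210335} \approx 458.62 i$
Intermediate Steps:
$x{\left(k,P \right)} = P^{2}$
$q{\left(D,d \right)} = -214 + d^{2}$ ($q{\left(D,d \right)} = d^{2} - 214 = -214 + d^{2}$)
$\sqrt{-210697 + q{\left(-189,F{\left(-9,-15 \right)} \right)}} = \sqrt{-210697 - \left(214 - \left(-9 - 15\right)^{2}\right)} = \sqrt{-210697 - \left(214 - \left(-24\right)^{2}\right)} = \sqrt{-210697 + \left(-214 + 576\right)} = \sqrt{-210697 + 362} = \sqrt{-210335} = i \sqrt{210335}$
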